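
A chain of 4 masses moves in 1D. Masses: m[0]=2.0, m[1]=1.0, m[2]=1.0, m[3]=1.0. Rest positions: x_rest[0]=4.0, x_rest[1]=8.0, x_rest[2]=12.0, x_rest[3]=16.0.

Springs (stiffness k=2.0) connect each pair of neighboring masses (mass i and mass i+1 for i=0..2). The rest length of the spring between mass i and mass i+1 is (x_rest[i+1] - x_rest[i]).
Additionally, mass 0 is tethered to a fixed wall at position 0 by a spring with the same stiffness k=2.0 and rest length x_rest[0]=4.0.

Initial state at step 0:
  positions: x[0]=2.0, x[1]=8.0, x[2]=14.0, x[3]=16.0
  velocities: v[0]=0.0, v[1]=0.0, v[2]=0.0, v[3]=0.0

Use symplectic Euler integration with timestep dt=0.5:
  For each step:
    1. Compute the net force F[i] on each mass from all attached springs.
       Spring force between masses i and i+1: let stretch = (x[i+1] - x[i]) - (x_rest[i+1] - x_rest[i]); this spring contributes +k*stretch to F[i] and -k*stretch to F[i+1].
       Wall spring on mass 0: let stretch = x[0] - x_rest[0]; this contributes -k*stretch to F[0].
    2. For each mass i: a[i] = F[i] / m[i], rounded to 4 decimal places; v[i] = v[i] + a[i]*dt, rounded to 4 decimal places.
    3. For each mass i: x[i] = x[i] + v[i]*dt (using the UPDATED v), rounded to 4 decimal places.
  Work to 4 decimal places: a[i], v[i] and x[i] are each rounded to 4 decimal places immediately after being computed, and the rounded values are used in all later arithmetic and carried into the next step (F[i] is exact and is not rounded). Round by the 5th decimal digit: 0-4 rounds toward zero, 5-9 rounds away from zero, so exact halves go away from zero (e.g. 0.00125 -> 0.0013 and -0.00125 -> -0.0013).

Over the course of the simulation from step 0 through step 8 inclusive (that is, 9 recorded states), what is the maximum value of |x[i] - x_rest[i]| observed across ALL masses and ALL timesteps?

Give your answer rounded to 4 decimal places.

Step 0: x=[2.0000 8.0000 14.0000 16.0000] v=[0.0000 0.0000 0.0000 0.0000]
Step 1: x=[3.0000 8.0000 12.0000 17.0000] v=[2.0000 0.0000 -4.0000 2.0000]
Step 2: x=[4.5000 7.5000 10.5000 17.5000] v=[3.0000 -1.0000 -3.0000 1.0000]
Step 3: x=[5.6250 7.0000 11.0000 16.5000] v=[2.2500 -1.0000 1.0000 -2.0000]
Step 4: x=[5.6875 7.8125 12.2500 14.7500] v=[0.1250 1.6250 2.5000 -3.5000]
Step 5: x=[4.8594 9.7813 12.5313 13.7500] v=[-1.6563 3.9375 0.5625 -2.0000]
Step 6: x=[4.0469 10.6641 12.0469 14.1407] v=[-1.6251 1.7656 -0.9688 0.7813]
Step 7: x=[3.8769 8.9297 11.9180 15.4845] v=[-0.3400 -3.4688 -0.2578 2.6875]
Step 8: x=[4.0009 6.1631 12.0782 17.0450] v=[0.2480 -5.5333 0.3204 3.1210]
Max displacement = 2.6641

Answer: 2.6641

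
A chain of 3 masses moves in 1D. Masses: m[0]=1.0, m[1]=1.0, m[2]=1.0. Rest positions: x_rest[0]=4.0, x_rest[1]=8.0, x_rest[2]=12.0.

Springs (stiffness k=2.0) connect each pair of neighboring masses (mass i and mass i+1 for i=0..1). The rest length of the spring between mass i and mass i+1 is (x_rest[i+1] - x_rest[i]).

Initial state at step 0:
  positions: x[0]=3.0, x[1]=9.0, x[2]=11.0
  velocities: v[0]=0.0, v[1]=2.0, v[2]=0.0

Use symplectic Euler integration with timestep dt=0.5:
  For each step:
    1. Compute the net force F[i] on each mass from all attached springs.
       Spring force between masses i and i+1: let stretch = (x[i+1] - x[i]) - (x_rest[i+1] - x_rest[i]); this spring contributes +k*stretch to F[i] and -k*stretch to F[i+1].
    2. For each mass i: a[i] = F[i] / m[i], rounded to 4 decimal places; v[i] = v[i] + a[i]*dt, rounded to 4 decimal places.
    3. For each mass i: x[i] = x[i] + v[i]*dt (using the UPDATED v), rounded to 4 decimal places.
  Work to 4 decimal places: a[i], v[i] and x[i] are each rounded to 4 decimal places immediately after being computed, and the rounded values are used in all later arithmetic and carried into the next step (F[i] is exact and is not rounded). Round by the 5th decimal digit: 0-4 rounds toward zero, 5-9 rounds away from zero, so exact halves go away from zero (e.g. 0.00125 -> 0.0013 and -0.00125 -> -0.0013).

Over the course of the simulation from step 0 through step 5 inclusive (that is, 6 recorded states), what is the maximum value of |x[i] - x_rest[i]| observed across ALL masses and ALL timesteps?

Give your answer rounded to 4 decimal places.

Answer: 2.5000

Derivation:
Step 0: x=[3.0000 9.0000 11.0000] v=[0.0000 2.0000 0.0000]
Step 1: x=[4.0000 8.0000 12.0000] v=[2.0000 -2.0000 2.0000]
Step 2: x=[5.0000 7.0000 13.0000] v=[2.0000 -2.0000 2.0000]
Step 3: x=[5.0000 8.0000 13.0000] v=[0.0000 2.0000 0.0000]
Step 4: x=[4.5000 10.0000 12.5000] v=[-1.0000 4.0000 -1.0000]
Step 5: x=[4.7500 10.5000 12.7500] v=[0.5000 1.0000 0.5000]
Max displacement = 2.5000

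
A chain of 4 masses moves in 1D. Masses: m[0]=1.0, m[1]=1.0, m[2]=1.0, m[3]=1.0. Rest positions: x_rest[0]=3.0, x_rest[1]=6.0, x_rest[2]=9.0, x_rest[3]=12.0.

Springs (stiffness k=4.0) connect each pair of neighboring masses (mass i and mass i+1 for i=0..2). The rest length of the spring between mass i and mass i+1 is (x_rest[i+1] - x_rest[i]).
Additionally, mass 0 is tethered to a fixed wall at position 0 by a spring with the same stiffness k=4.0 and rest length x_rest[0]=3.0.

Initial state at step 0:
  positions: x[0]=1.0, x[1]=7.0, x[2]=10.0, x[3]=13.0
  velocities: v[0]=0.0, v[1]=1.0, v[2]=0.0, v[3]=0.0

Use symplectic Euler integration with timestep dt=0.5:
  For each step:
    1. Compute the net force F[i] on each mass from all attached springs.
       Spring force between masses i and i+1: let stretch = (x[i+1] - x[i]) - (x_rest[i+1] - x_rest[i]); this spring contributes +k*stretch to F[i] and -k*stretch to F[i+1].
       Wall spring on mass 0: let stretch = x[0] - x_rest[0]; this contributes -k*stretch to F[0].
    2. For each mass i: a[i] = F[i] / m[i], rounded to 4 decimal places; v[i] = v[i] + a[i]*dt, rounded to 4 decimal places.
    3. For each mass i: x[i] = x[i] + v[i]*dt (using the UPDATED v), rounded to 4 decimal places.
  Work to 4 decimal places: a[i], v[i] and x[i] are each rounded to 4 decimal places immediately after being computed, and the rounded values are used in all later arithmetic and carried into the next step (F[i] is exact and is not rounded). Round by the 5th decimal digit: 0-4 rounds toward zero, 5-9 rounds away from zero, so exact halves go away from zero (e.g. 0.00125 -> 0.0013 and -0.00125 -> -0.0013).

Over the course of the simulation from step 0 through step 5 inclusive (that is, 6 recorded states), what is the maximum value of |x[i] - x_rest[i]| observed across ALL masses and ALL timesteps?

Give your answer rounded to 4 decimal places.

Answer: 3.0000

Derivation:
Step 0: x=[1.0000 7.0000 10.0000 13.0000] v=[0.0000 1.0000 0.0000 0.0000]
Step 1: x=[6.0000 4.5000 10.0000 13.0000] v=[10.0000 -5.0000 0.0000 0.0000]
Step 2: x=[3.5000 9.0000 7.5000 13.0000] v=[-5.0000 9.0000 -5.0000 0.0000]
Step 3: x=[3.0000 6.5000 12.0000 10.5000] v=[-1.0000 -5.0000 9.0000 -5.0000]
Step 4: x=[3.0000 6.0000 9.5000 12.5000] v=[0.0000 -1.0000 -5.0000 4.0000]
Step 5: x=[3.0000 6.0000 6.5000 14.5000] v=[0.0000 0.0000 -6.0000 4.0000]
Max displacement = 3.0000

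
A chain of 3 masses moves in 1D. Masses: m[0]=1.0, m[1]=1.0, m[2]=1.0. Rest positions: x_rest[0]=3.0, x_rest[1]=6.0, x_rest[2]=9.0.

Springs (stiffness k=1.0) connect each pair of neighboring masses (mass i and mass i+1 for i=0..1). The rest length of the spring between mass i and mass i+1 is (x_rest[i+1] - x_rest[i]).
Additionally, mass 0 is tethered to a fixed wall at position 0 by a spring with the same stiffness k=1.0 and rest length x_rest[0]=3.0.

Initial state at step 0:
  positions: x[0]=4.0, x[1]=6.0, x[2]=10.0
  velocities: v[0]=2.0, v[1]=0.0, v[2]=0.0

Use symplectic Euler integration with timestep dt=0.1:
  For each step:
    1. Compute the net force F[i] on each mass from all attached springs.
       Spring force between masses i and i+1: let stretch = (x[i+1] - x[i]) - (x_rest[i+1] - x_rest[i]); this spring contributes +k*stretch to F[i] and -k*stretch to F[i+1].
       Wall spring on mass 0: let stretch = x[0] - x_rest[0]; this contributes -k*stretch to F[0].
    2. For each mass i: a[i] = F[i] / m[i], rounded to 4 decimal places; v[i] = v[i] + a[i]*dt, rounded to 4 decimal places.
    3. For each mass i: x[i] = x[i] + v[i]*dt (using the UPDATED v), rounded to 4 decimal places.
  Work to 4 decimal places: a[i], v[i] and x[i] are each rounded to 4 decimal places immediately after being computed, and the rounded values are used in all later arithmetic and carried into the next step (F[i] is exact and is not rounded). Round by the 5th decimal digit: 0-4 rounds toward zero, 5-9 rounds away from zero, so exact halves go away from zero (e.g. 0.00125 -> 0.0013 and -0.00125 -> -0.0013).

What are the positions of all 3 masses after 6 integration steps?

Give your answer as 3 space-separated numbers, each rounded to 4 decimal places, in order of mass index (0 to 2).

Answer: 4.6860 6.4384 9.8112

Derivation:
Step 0: x=[4.0000 6.0000 10.0000] v=[2.0000 0.0000 0.0000]
Step 1: x=[4.1800 6.0200 9.9900] v=[1.8000 0.2000 -0.1000]
Step 2: x=[4.3366 6.0613 9.9703] v=[1.5660 0.4130 -0.1970]
Step 3: x=[4.4671 6.1244 9.9415] v=[1.3048 0.6314 -0.2879]
Step 4: x=[4.5695 6.2091 9.9045] v=[1.0238 0.8474 -0.3696]
Step 5: x=[4.6426 6.3144 9.8606] v=[0.7308 1.0530 -0.4391]
Step 6: x=[4.6860 6.4384 9.8112] v=[0.4337 1.2404 -0.4937]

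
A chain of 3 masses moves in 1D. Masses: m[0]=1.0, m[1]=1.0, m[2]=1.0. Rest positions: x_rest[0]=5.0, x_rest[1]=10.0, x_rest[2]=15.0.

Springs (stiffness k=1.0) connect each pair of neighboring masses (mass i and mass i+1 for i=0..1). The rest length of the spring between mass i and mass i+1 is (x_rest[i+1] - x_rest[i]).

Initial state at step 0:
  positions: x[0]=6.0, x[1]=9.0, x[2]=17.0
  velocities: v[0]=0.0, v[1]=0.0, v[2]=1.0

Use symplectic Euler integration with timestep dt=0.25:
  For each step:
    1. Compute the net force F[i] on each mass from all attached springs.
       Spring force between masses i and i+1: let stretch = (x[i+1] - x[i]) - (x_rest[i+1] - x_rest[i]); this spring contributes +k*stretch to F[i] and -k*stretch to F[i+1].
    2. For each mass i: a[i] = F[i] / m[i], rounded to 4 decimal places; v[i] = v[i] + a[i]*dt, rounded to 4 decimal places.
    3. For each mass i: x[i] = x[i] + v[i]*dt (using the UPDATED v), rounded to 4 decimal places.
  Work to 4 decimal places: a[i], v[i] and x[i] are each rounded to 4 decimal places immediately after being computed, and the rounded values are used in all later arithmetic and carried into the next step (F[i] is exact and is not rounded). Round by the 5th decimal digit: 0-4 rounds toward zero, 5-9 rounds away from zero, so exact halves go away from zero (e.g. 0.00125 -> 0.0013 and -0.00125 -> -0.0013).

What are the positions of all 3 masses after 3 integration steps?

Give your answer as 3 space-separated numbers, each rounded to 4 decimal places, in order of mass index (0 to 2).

Step 0: x=[6.0000 9.0000 17.0000] v=[0.0000 0.0000 1.0000]
Step 1: x=[5.8750 9.3125 17.0625] v=[-0.5000 1.2500 0.2500]
Step 2: x=[5.6524 9.8945 16.9531] v=[-0.8906 2.3281 -0.4375]
Step 3: x=[5.3824 10.6526 16.7151] v=[-1.0801 3.0322 -0.9522]

Answer: 5.3824 10.6526 16.7151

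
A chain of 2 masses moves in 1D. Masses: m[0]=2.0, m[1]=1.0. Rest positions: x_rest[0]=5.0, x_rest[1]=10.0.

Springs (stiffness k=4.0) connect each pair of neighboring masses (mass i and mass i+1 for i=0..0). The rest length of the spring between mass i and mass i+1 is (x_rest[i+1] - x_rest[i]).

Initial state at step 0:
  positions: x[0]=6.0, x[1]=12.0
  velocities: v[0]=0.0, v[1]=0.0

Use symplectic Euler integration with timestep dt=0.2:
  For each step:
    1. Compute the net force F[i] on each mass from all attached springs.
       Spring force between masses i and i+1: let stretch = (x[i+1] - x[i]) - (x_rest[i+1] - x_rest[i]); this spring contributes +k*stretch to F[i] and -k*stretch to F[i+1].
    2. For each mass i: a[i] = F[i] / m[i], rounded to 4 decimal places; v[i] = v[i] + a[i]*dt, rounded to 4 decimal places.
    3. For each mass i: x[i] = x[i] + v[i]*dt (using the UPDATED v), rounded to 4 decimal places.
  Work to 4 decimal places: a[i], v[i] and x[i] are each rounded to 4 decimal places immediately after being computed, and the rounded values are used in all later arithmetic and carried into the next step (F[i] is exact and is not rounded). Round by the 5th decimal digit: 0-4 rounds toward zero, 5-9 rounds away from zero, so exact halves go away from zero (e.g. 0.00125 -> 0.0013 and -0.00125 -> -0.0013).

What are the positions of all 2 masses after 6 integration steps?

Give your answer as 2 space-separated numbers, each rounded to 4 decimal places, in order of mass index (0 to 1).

Step 0: x=[6.0000 12.0000] v=[0.0000 0.0000]
Step 1: x=[6.0800 11.8400] v=[0.4000 -0.8000]
Step 2: x=[6.2208 11.5584] v=[0.7040 -1.4080]
Step 3: x=[6.3886 11.2228] v=[0.8390 -1.6781]
Step 4: x=[6.5431 10.9137] v=[0.7727 -1.5455]
Step 5: x=[6.6473 10.7053] v=[0.5209 -1.0420]
Step 6: x=[6.6761 10.6476] v=[0.1441 -0.2884]

Answer: 6.6761 10.6476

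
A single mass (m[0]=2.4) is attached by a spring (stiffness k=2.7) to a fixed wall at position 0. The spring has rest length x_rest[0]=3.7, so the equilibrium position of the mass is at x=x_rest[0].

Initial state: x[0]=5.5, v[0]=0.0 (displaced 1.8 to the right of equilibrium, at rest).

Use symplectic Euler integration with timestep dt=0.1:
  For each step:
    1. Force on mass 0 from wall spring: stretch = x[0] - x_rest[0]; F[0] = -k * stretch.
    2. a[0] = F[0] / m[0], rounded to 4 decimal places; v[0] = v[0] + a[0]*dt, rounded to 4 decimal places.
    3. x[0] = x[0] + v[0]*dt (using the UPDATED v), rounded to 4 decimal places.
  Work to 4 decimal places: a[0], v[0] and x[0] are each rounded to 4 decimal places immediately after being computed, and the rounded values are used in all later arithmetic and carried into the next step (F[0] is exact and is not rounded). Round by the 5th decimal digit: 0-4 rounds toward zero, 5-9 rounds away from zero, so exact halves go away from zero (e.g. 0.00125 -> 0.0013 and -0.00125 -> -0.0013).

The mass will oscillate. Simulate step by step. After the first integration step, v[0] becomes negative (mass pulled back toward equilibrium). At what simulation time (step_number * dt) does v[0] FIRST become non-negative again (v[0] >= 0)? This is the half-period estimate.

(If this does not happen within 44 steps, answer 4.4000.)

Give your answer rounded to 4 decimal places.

Answer: 3.0000

Derivation:
Step 0: x=[5.5000] v=[0.0000]
Step 1: x=[5.4798] v=[-0.2025]
Step 2: x=[5.4395] v=[-0.4027]
Step 3: x=[5.3797] v=[-0.5984]
Step 4: x=[5.3010] v=[-0.7874]
Step 5: x=[5.2043] v=[-0.9675]
Step 6: x=[5.0906] v=[-1.1367]
Step 7: x=[4.9613] v=[-1.2931]
Step 8: x=[4.8178] v=[-1.4350]
Step 9: x=[4.6617] v=[-1.5608]
Step 10: x=[4.4948] v=[-1.6690]
Step 11: x=[4.3190] v=[-1.7584]
Step 12: x=[4.1362] v=[-1.8280]
Step 13: x=[3.9485] v=[-1.8771]
Step 14: x=[3.7580] v=[-1.9051]
Step 15: x=[3.5668] v=[-1.9116]
Step 16: x=[3.3771] v=[-1.8966]
Step 17: x=[3.1911] v=[-1.8603]
Step 18: x=[3.0108] v=[-1.8031]
Step 19: x=[2.8382] v=[-1.7256]
Step 20: x=[2.6753] v=[-1.6287]
Step 21: x=[2.5240] v=[-1.5134]
Step 22: x=[2.3859] v=[-1.3811]
Step 23: x=[2.2626] v=[-1.2333]
Step 24: x=[2.1554] v=[-1.0716]
Step 25: x=[2.0656] v=[-0.8978]
Step 26: x=[1.9942] v=[-0.7139]
Step 27: x=[1.9420] v=[-0.5220]
Step 28: x=[1.9096] v=[-0.3242]
Step 29: x=[1.8973] v=[-0.1228]
Step 30: x=[1.9053] v=[0.0800]
First v>=0 after going negative at step 30, time=3.0000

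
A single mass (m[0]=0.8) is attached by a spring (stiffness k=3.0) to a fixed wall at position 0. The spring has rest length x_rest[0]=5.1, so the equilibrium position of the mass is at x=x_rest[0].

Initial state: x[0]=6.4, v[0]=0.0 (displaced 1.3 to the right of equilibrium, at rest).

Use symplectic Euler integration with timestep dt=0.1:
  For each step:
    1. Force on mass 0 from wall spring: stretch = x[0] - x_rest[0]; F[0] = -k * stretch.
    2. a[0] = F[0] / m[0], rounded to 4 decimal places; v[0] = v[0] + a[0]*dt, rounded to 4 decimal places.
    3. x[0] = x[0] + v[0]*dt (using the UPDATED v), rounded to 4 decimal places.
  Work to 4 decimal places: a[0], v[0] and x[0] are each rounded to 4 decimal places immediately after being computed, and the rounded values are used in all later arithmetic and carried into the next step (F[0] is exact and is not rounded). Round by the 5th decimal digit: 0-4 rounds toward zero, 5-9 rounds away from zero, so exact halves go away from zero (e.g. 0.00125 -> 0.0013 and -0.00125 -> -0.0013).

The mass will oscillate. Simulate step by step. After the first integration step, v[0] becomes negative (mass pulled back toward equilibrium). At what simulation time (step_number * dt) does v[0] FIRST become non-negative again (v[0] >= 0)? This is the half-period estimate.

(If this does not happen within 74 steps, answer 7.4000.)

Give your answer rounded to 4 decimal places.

Answer: 1.7000

Derivation:
Step 0: x=[6.4000] v=[0.0000]
Step 1: x=[6.3513] v=[-0.4875]
Step 2: x=[6.2556] v=[-0.9567]
Step 3: x=[6.1166] v=[-1.3901]
Step 4: x=[5.9395] v=[-1.7713]
Step 5: x=[5.7309] v=[-2.0861]
Step 6: x=[5.4986] v=[-2.3227]
Step 7: x=[5.2514] v=[-2.4722]
Step 8: x=[4.9985] v=[-2.5290]
Step 9: x=[4.7494] v=[-2.4909]
Step 10: x=[4.5135] v=[-2.3594]
Step 11: x=[4.2996] v=[-2.1395]
Step 12: x=[4.1157] v=[-1.8394]
Step 13: x=[3.9687] v=[-1.4703]
Step 14: x=[3.8641] v=[-1.0461]
Step 15: x=[3.8058] v=[-0.5826]
Step 16: x=[3.7961] v=[-0.0973]
Step 17: x=[3.8353] v=[0.3917]
First v>=0 after going negative at step 17, time=1.7000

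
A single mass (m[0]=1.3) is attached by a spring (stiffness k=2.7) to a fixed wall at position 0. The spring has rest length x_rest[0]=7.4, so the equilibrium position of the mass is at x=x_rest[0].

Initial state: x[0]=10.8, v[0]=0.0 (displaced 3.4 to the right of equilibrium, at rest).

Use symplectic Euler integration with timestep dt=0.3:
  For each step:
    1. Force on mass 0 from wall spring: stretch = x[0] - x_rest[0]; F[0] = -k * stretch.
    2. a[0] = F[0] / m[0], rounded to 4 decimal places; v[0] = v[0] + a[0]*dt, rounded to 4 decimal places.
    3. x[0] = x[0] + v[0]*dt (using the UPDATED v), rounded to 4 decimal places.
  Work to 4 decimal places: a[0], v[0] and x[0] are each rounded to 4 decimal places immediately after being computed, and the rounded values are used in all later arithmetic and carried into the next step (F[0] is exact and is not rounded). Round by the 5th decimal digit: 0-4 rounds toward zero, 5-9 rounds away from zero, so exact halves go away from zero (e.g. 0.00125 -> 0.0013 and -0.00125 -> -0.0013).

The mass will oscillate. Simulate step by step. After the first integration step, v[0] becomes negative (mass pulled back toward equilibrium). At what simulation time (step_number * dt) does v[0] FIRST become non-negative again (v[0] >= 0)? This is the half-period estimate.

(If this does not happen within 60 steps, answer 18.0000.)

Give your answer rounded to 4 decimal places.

Answer: 2.4000

Derivation:
Step 0: x=[10.8000] v=[0.0000]
Step 1: x=[10.1645] v=[-2.1185]
Step 2: x=[9.0122] v=[-3.8410]
Step 3: x=[7.5586] v=[-4.8455]
Step 4: x=[6.0753] v=[-4.9443]
Step 5: x=[4.8396] v=[-4.1189]
Step 6: x=[4.0825] v=[-2.5236]
Step 7: x=[3.9456] v=[-0.4565]
Step 8: x=[4.4544] v=[1.6959]
First v>=0 after going negative at step 8, time=2.4000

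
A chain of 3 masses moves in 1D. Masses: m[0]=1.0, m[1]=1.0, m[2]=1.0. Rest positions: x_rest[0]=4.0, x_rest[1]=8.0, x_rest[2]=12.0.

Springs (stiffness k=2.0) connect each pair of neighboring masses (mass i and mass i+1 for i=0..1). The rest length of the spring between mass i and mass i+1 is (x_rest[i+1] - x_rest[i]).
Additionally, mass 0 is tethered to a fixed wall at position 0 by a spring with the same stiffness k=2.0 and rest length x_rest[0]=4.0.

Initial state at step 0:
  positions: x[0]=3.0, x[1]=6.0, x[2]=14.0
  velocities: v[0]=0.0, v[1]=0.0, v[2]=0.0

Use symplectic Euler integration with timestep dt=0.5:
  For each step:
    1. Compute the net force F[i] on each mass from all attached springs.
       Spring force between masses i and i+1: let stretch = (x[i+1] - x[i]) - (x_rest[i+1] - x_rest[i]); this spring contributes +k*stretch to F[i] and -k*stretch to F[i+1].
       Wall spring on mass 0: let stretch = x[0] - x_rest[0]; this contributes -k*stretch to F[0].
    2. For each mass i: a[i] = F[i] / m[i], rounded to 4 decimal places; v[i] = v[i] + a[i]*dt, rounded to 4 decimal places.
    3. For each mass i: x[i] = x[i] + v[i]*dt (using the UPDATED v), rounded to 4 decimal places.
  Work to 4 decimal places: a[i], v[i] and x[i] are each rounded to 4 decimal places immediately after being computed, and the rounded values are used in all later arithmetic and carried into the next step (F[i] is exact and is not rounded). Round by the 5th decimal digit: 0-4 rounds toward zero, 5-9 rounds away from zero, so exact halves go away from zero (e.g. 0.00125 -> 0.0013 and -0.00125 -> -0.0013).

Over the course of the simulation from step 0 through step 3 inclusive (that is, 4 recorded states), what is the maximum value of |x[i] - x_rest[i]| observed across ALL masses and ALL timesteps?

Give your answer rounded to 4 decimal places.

Answer: 2.2500

Derivation:
Step 0: x=[3.0000 6.0000 14.0000] v=[0.0000 0.0000 0.0000]
Step 1: x=[3.0000 8.5000 12.0000] v=[0.0000 5.0000 -4.0000]
Step 2: x=[4.2500 10.0000 10.2500] v=[2.5000 3.0000 -3.5000]
Step 3: x=[6.2500 8.7500 10.3750] v=[4.0000 -2.5000 0.2500]
Max displacement = 2.2500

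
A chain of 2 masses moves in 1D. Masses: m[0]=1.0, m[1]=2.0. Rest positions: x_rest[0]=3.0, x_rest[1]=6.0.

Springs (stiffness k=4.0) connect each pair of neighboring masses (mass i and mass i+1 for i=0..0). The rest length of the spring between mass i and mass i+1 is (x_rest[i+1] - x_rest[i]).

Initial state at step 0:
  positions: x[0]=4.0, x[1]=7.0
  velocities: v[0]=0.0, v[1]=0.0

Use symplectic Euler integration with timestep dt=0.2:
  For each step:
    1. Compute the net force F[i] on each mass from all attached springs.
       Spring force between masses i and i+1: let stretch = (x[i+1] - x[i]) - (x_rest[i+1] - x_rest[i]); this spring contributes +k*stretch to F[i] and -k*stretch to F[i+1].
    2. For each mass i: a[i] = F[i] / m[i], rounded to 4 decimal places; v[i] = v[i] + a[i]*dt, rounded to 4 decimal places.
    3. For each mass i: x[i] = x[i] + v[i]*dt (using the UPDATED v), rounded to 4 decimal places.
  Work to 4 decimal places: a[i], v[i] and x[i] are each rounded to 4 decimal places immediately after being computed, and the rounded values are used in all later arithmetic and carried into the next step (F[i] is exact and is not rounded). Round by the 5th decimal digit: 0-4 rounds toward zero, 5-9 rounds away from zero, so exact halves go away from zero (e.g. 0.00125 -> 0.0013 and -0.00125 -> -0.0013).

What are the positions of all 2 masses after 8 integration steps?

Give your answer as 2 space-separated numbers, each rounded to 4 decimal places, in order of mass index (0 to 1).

Step 0: x=[4.0000 7.0000] v=[0.0000 0.0000]
Step 1: x=[4.0000 7.0000] v=[0.0000 0.0000]
Step 2: x=[4.0000 7.0000] v=[0.0000 0.0000]
Step 3: x=[4.0000 7.0000] v=[0.0000 0.0000]
Step 4: x=[4.0000 7.0000] v=[0.0000 0.0000]
Step 5: x=[4.0000 7.0000] v=[0.0000 0.0000]
Step 6: x=[4.0000 7.0000] v=[0.0000 0.0000]
Step 7: x=[4.0000 7.0000] v=[0.0000 0.0000]
Step 8: x=[4.0000 7.0000] v=[0.0000 0.0000]

Answer: 4.0000 7.0000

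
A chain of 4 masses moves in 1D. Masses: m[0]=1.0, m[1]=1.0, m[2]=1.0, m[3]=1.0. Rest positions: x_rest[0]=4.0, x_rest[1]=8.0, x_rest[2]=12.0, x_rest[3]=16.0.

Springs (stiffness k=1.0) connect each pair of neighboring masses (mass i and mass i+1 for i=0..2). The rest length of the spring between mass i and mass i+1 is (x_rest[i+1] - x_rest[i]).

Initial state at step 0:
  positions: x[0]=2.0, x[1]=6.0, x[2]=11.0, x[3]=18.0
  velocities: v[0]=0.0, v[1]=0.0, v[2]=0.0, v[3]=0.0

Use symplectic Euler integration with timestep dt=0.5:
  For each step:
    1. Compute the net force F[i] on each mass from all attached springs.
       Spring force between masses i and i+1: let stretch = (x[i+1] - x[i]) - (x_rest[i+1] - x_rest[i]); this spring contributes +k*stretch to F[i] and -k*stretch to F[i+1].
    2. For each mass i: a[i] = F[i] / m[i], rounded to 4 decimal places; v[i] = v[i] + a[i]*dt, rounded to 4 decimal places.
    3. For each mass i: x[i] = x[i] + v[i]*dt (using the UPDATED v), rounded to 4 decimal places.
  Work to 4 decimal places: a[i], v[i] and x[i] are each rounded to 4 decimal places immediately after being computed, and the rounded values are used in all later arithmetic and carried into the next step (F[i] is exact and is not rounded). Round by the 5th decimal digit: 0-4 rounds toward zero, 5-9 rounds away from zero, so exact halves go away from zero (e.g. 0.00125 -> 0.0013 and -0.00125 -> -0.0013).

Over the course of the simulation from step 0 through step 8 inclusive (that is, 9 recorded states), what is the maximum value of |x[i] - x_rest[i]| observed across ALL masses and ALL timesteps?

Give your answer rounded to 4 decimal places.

Step 0: x=[2.0000 6.0000 11.0000 18.0000] v=[0.0000 0.0000 0.0000 0.0000]
Step 1: x=[2.0000 6.2500 11.5000 17.2500] v=[0.0000 0.5000 1.0000 -1.5000]
Step 2: x=[2.0625 6.7500 12.1250 16.0625] v=[0.1250 1.0000 1.2500 -2.3750]
Step 3: x=[2.2969 7.4219 12.3907 14.8906] v=[0.4688 1.3438 0.5313 -2.3438]
Step 4: x=[2.8126 8.0548 12.0391 14.0937] v=[1.0313 1.2657 -0.7032 -1.5938]
Step 5: x=[3.6388 8.3732 11.2051 13.7832] v=[1.6524 0.6368 -1.6681 -0.6211]
Step 6: x=[4.6486 8.2160 10.3076 13.8282] v=[2.0196 -0.3145 -1.7950 0.0899]
Step 7: x=[5.5503 7.6898 9.7674 13.9930] v=[1.8033 -1.0524 -1.0805 0.3296]
Step 8: x=[5.9869 7.1481 9.7642 14.1014] v=[0.8731 -1.0834 -0.0065 0.2168]
Max displacement = 2.2358

Answer: 2.2358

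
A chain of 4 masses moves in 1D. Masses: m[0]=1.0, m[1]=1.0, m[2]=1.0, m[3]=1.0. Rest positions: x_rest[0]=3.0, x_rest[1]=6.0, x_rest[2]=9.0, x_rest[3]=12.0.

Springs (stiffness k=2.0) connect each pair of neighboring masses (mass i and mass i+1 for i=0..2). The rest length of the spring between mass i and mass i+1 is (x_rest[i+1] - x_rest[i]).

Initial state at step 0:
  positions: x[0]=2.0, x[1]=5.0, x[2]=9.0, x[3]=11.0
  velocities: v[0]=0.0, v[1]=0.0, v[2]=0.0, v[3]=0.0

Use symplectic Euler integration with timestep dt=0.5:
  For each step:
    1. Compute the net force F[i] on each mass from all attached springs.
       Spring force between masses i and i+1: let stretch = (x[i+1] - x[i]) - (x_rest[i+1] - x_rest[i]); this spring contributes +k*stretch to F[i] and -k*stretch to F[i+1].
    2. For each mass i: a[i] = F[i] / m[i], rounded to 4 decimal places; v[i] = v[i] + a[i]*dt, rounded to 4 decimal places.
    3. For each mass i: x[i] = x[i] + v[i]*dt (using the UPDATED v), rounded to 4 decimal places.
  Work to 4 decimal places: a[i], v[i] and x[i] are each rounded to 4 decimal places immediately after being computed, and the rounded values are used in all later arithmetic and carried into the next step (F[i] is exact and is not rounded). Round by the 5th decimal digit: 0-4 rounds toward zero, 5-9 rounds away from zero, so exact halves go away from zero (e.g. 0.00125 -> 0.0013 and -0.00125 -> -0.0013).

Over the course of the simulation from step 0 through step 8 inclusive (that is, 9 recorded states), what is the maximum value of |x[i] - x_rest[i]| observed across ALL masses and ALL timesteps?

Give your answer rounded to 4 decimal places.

Answer: 1.5000

Derivation:
Step 0: x=[2.0000 5.0000 9.0000 11.0000] v=[0.0000 0.0000 0.0000 0.0000]
Step 1: x=[2.0000 5.5000 8.0000 11.5000] v=[0.0000 1.0000 -2.0000 1.0000]
Step 2: x=[2.2500 5.5000 7.5000 11.7500] v=[0.5000 0.0000 -1.0000 0.5000]
Step 3: x=[2.6250 4.8750 8.1250 11.3750] v=[0.7500 -1.2500 1.2500 -0.7500]
Step 4: x=[2.6250 4.7500 8.7500 10.8750] v=[0.0000 -0.2500 1.2500 -1.0000]
Step 5: x=[2.1875 5.5625 8.4375 10.8125] v=[-0.8750 1.6250 -0.6250 -0.1250]
Step 6: x=[1.9375 6.1250 7.8750 11.0625] v=[-0.5000 1.1250 -1.1250 0.5000]
Step 7: x=[2.2813 5.4688 8.0313 11.2188] v=[0.6875 -1.3125 0.3125 0.3125]
Step 8: x=[2.7188 4.5001 8.5001 11.2813] v=[0.8750 -1.9375 0.9375 0.1250]
Max displacement = 1.5000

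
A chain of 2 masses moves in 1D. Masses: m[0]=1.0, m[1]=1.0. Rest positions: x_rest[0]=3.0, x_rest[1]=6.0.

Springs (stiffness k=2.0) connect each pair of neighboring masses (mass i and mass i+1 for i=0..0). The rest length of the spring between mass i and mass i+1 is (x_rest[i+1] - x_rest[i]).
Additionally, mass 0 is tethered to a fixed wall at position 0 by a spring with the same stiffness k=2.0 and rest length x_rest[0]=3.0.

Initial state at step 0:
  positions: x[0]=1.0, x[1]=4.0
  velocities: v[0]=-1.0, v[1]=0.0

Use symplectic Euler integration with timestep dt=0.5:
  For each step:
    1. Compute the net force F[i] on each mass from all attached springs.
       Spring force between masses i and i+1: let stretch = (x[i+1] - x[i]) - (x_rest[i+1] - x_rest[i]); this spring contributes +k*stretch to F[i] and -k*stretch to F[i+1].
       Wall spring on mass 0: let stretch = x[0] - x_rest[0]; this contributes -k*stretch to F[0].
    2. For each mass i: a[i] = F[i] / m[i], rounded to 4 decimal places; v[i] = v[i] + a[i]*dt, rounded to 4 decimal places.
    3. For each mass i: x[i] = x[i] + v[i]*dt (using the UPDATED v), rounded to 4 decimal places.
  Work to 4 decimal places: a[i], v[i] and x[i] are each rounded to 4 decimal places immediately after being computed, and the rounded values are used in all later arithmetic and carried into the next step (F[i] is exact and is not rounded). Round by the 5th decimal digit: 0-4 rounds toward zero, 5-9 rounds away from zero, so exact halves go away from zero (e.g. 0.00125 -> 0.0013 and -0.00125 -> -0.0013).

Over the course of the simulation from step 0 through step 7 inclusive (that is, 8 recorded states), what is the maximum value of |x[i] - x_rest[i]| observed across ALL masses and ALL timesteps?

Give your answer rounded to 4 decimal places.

Answer: 2.2344

Derivation:
Step 0: x=[1.0000 4.0000] v=[-1.0000 0.0000]
Step 1: x=[1.5000 4.0000] v=[1.0000 0.0000]
Step 2: x=[2.5000 4.2500] v=[2.0000 0.5000]
Step 3: x=[3.1250 5.1250] v=[1.2500 1.7500]
Step 4: x=[3.1875 6.5000] v=[0.1250 2.7500]
Step 5: x=[3.3125 7.7188] v=[0.2500 2.4375]
Step 6: x=[3.9844 8.2344] v=[1.3438 1.0312]
Step 7: x=[4.7891 8.1250] v=[1.6094 -0.2188]
Max displacement = 2.2344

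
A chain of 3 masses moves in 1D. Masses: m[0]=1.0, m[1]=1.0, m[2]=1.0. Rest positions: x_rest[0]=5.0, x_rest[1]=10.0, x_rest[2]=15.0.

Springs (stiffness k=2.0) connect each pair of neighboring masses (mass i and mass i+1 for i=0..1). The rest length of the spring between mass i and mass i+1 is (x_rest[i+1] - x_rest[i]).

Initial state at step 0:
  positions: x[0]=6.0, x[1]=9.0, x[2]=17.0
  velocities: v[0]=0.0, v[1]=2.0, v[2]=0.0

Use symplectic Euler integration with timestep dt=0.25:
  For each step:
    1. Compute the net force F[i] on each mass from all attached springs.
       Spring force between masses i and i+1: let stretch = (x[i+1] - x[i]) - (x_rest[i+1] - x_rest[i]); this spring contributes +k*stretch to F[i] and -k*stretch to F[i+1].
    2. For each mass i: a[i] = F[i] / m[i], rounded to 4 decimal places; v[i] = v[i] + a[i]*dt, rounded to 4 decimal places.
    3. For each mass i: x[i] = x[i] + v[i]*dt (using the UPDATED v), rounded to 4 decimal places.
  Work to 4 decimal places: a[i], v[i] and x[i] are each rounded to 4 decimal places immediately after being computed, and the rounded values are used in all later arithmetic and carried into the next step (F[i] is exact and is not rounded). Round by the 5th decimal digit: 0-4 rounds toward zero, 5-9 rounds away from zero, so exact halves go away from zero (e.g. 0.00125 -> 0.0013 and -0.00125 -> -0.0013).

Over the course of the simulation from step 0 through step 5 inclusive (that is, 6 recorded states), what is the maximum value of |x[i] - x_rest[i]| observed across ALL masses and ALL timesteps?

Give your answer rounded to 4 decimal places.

Answer: 3.3304

Derivation:
Step 0: x=[6.0000 9.0000 17.0000] v=[0.0000 2.0000 0.0000]
Step 1: x=[5.7500 10.1250 16.6250] v=[-1.0000 4.5000 -1.5000]
Step 2: x=[5.4219 11.5156 16.0625] v=[-1.3125 5.5625 -2.2500]
Step 3: x=[5.2305 12.7129 15.5566] v=[-0.7657 4.7891 -2.0235]
Step 4: x=[5.3494 13.3304 15.3203] v=[0.4755 2.4698 -0.9454]
Step 5: x=[5.8409 13.1990 15.4602] v=[1.9660 -0.5258 0.5597]
Max displacement = 3.3304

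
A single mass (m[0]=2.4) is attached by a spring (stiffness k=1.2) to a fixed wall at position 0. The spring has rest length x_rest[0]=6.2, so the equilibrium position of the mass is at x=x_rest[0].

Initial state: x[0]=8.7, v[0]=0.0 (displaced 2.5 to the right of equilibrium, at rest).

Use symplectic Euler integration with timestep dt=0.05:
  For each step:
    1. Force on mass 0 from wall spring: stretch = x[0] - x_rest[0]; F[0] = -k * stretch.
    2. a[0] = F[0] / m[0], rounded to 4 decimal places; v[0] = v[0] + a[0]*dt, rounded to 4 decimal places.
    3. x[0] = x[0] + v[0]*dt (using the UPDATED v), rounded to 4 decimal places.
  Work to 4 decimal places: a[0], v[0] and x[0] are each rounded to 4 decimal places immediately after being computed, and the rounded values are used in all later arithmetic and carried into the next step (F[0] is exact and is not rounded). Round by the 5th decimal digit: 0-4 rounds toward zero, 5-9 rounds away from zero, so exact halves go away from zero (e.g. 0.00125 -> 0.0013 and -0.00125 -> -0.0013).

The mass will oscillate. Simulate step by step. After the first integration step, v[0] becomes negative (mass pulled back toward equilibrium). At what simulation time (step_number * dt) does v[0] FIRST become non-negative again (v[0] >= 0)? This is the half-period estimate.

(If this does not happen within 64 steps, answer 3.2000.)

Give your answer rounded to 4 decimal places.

Step 0: x=[8.7000] v=[0.0000]
Step 1: x=[8.6969] v=[-0.0625]
Step 2: x=[8.6907] v=[-0.1249]
Step 3: x=[8.6813] v=[-0.1872]
Step 4: x=[8.6688] v=[-0.2492]
Step 5: x=[8.6533] v=[-0.3109]
Step 6: x=[8.6347] v=[-0.3722]
Step 7: x=[8.6130] v=[-0.4331]
Step 8: x=[8.5883] v=[-0.4934]
Step 9: x=[8.5606] v=[-0.5531]
Step 10: x=[8.5300] v=[-0.6121]
Step 11: x=[8.4965] v=[-0.6704]
Step 12: x=[8.4601] v=[-0.7278]
Step 13: x=[8.4209] v=[-0.7843]
Step 14: x=[8.3789] v=[-0.8398]
Step 15: x=[8.3342] v=[-0.8943]
Step 16: x=[8.2868] v=[-0.9477]
Step 17: x=[8.2368] v=[-0.9999]
Step 18: x=[8.1843] v=[-1.0508]
Step 19: x=[8.1293] v=[-1.1004]
Step 20: x=[8.0719] v=[-1.1486]
Step 21: x=[8.0121] v=[-1.1954]
Step 22: x=[7.9501] v=[-1.2407]
Step 23: x=[7.8859] v=[-1.2845]
Step 24: x=[7.8196] v=[-1.3267]
Step 25: x=[7.7512] v=[-1.3672]
Step 26: x=[7.6809] v=[-1.4060]
Step 27: x=[7.6088] v=[-1.4430]
Step 28: x=[7.5349] v=[-1.4782]
Step 29: x=[7.4593] v=[-1.5116]
Step 30: x=[7.3821] v=[-1.5431]
Step 31: x=[7.3035] v=[-1.5727]
Step 32: x=[7.2235] v=[-1.6003]
Step 33: x=[7.1422] v=[-1.6259]
Step 34: x=[7.0597] v=[-1.6495]
Step 35: x=[6.9762] v=[-1.6710]
Step 36: x=[6.8917] v=[-1.6904]
Step 37: x=[6.8063] v=[-1.7077]
Step 38: x=[6.7202] v=[-1.7229]
Step 39: x=[6.6334] v=[-1.7359]
Step 40: x=[6.5461] v=[-1.7467]
Step 41: x=[6.4583] v=[-1.7554]
Step 42: x=[6.3702] v=[-1.7619]
Step 43: x=[6.2819] v=[-1.7662]
Step 44: x=[6.1935] v=[-1.7683]
Step 45: x=[6.1051] v=[-1.7681]
Step 46: x=[6.0168] v=[-1.7657]
Step 47: x=[5.9287] v=[-1.7611]
Step 48: x=[5.8410] v=[-1.7543]
Step 49: x=[5.7537] v=[-1.7453]
Step 50: x=[5.6670] v=[-1.7341]
Step 51: x=[5.5810] v=[-1.7208]
Step 52: x=[5.4957] v=[-1.7053]
Step 53: x=[5.4113] v=[-1.6877]
Step 54: x=[5.3279] v=[-1.6680]
Step 55: x=[5.2456] v=[-1.6462]
Step 56: x=[5.1645] v=[-1.6223]
Step 57: x=[5.0847] v=[-1.5964]
Step 58: x=[5.0063] v=[-1.5685]
Step 59: x=[4.9294] v=[-1.5387]
Step 60: x=[4.8541] v=[-1.5069]
Step 61: x=[4.7804] v=[-1.4733]
Step 62: x=[4.7085] v=[-1.4378]
Step 63: x=[4.6385] v=[-1.4005]
Step 64: x=[4.5704] v=[-1.3615]
v[0] did not become non-negative within 64 steps; using fallback time=3.2000

Answer: 3.2000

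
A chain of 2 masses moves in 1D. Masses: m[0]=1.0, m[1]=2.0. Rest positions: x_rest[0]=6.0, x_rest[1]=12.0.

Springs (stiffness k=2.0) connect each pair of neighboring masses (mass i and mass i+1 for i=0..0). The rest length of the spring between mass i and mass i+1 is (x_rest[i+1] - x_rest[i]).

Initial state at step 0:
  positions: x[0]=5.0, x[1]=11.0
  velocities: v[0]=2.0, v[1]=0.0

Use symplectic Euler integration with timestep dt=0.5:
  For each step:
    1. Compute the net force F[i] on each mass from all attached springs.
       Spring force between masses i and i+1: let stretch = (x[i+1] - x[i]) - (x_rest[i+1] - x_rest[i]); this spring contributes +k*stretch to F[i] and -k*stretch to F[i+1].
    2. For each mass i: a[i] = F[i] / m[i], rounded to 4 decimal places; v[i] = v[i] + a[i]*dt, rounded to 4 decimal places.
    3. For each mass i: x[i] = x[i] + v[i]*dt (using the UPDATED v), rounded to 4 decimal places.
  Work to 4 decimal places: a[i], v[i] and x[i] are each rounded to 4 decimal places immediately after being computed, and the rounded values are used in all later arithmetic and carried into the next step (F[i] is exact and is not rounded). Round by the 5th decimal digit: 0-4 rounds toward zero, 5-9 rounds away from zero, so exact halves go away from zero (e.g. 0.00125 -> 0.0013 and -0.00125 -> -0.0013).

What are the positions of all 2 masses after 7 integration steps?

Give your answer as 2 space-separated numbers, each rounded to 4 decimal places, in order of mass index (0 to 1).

Step 0: x=[5.0000 11.0000] v=[2.0000 0.0000]
Step 1: x=[6.0000 11.0000] v=[2.0000 0.0000]
Step 2: x=[6.5000 11.2500] v=[1.0000 0.5000]
Step 3: x=[6.3750 11.8125] v=[-0.2500 1.1250]
Step 4: x=[5.9688 12.5157] v=[-0.8125 1.4063]
Step 5: x=[5.8360 13.0822] v=[-0.2656 1.1329]
Step 6: x=[6.3263 13.3371] v=[0.9806 0.5098]
Step 7: x=[7.3220 13.3393] v=[1.9914 0.0044]

Answer: 7.3220 13.3393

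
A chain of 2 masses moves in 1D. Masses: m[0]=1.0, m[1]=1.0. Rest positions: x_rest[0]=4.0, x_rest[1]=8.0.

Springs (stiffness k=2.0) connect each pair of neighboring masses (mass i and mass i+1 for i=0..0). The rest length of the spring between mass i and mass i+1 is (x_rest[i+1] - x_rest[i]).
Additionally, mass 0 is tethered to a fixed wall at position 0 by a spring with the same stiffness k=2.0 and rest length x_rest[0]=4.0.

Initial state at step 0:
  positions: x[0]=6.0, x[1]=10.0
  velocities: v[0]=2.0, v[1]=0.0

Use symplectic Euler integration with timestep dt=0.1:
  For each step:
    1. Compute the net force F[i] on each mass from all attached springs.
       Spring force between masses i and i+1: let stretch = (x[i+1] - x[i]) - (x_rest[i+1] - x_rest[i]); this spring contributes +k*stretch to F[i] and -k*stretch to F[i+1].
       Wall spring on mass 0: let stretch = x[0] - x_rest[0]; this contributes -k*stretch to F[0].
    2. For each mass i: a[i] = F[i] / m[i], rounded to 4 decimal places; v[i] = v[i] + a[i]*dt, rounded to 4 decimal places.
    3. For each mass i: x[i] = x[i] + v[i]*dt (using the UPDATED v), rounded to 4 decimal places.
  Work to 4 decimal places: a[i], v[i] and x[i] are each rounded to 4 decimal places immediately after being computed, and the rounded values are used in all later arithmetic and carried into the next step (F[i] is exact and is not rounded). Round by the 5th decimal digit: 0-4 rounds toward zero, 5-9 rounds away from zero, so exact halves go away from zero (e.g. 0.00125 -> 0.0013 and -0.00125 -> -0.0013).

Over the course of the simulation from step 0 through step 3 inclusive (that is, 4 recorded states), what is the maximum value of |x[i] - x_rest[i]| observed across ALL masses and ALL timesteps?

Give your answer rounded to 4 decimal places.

Step 0: x=[6.0000 10.0000] v=[2.0000 0.0000]
Step 1: x=[6.1600 10.0000] v=[1.6000 0.0000]
Step 2: x=[6.2736 10.0032] v=[1.1360 0.0320]
Step 3: x=[6.3363 10.0118] v=[0.6272 0.0861]
Max displacement = 2.3363

Answer: 2.3363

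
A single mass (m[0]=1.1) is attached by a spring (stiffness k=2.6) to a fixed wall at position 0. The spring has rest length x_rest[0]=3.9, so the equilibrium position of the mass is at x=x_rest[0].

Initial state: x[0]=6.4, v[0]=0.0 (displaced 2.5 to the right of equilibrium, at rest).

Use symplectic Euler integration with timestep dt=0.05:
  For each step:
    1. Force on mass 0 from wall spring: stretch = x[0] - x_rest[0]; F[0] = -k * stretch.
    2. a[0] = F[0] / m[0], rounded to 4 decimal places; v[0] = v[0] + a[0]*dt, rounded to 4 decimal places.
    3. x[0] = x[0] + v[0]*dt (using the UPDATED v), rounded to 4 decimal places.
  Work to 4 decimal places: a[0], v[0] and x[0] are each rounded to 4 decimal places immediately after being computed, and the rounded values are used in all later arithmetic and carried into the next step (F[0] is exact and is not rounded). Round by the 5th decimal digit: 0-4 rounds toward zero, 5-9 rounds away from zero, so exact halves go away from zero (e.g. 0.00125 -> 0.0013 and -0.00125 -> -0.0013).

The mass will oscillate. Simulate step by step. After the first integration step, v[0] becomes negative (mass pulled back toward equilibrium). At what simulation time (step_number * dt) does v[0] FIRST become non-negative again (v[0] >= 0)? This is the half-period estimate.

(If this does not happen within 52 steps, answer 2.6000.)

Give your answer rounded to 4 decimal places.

Answer: 2.0500

Derivation:
Step 0: x=[6.4000] v=[0.0000]
Step 1: x=[6.3852] v=[-0.2955]
Step 2: x=[6.3557] v=[-0.5892]
Step 3: x=[6.3117] v=[-0.8794]
Step 4: x=[6.2535] v=[-1.1644]
Step 5: x=[6.1814] v=[-1.4425]
Step 6: x=[6.0958] v=[-1.7121]
Step 7: x=[5.9972] v=[-1.9716]
Step 8: x=[5.8862] v=[-2.2195]
Step 9: x=[5.7635] v=[-2.4542]
Step 10: x=[5.6298] v=[-2.6744]
Step 11: x=[5.4859] v=[-2.8788]
Step 12: x=[5.3326] v=[-3.0662]
Step 13: x=[5.1708] v=[-3.2355]
Step 14: x=[5.0015] v=[-3.3857]
Step 15: x=[4.8257] v=[-3.5159]
Step 16: x=[4.6444] v=[-3.6253]
Step 17: x=[4.4587] v=[-3.7133]
Step 18: x=[4.2697] v=[-3.7793]
Step 19: x=[4.0786] v=[-3.8230]
Step 20: x=[3.8864] v=[-3.8441]
Step 21: x=[3.6943] v=[-3.8425]
Step 22: x=[3.5034] v=[-3.8182]
Step 23: x=[3.3148] v=[-3.7713]
Step 24: x=[3.1297] v=[-3.7021]
Step 25: x=[2.9491] v=[-3.6111]
Step 26: x=[2.7742] v=[-3.4987]
Step 27: x=[2.6059] v=[-3.3657]
Step 28: x=[2.4453] v=[-3.2128]
Step 29: x=[2.2933] v=[-3.0409]
Step 30: x=[2.1508] v=[-2.8510]
Step 31: x=[2.0186] v=[-2.6443]
Step 32: x=[1.8975] v=[-2.4220]
Step 33: x=[1.7882] v=[-2.1853]
Step 34: x=[1.6914] v=[-1.9357]
Step 35: x=[1.6077] v=[-1.6747]
Step 36: x=[1.5375] v=[-1.4038]
Step 37: x=[1.4813] v=[-1.1246]
Step 38: x=[1.4394] v=[-0.8388]
Step 39: x=[1.4120] v=[-0.5480]
Step 40: x=[1.3993] v=[-0.2540]
Step 41: x=[1.4014] v=[0.0415]
First v>=0 after going negative at step 41, time=2.0500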